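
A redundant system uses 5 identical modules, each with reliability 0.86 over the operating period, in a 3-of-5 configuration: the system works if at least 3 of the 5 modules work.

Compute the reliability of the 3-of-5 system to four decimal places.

R = Σ_{i=3}^{5} C(5,i) p^i (1−p)^{5−i} with p = 0.86
C(5,3)·0.86^3·0.14^2 = 0.124667
C(5,4)·0.86^4·0.14^1 = 0.382906
C(5,5)·0.86^5·0.14^0 = 0.470427
Sum = 0.9780

0.9780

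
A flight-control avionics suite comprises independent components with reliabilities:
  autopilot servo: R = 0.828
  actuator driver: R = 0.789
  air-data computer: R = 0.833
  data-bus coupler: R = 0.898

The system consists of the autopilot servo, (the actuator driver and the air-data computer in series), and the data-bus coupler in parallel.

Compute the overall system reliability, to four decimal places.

0.9940

Series (actuator driver and air-data computer): 0.789000 × 0.833000 = 0.657237
Parallel (autopilot servo, [0.657237], and data-bus coupler): 1 − (1 − 0.828000)(1 − 0.657237)(1 − 0.898000) = 0.9940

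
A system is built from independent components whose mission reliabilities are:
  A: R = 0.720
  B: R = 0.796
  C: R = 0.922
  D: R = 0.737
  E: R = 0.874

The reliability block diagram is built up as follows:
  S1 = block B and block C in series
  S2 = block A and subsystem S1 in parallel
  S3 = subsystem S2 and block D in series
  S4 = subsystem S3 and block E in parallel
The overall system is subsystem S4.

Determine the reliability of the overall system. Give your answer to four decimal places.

0.9599

Series (B and C): 0.796000 × 0.922000 = 0.733912
Parallel (A and [0.733912]): 1 − (1 − 0.720000)(1 − 0.733912) = 0.925495
Series ([0.925495] and D): 0.925495 × 0.737000 = 0.682090
Parallel ([0.682090] and E): 1 − (1 − 0.682090)(1 − 0.874000) = 0.9599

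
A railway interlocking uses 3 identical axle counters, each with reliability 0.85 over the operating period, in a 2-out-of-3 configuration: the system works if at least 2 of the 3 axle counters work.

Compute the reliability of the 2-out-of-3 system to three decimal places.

0.939

R = Σ_{i=2}^{3} C(3,i) p^i (1−p)^{3−i} with p = 0.85
C(3,2)·0.85^2·0.15^1 = 0.32513
C(3,3)·0.85^3·0.15^0 = 0.61413
Sum = 0.939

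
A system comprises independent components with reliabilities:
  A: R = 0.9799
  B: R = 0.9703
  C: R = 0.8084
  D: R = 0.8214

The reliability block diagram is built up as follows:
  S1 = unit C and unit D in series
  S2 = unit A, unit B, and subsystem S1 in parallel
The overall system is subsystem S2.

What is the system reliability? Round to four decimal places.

0.9998

Series (C and D): 0.808400 × 0.821400 = 0.664020
Parallel (A, B, and [0.664020]): 1 − (1 − 0.979900)(1 − 0.970300)(1 − 0.664020) = 0.9998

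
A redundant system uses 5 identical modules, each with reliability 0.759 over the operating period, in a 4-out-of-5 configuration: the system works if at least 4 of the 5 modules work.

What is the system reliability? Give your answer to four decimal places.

0.6518

R = Σ_{i=4}^{5} C(5,i) p^i (1−p)^{5−i} with p = 0.759
C(5,4)·0.759^4·0.241^1 = 0.399903
C(5,5)·0.759^5·0.241^0 = 0.251889
Sum = 0.6518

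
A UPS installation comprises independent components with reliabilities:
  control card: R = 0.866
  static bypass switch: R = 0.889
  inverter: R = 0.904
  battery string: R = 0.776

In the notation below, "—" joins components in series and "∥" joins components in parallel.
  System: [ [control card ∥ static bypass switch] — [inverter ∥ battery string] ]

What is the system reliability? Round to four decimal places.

Parallel (control card and static bypass switch): 1 − (1 − 0.866000)(1 − 0.889000) = 0.985126
Parallel (inverter and battery string): 1 − (1 − 0.904000)(1 − 0.776000) = 0.978496
Series ([0.985126] and [0.978496]): 0.985126 × 0.978496 = 0.9639

0.9639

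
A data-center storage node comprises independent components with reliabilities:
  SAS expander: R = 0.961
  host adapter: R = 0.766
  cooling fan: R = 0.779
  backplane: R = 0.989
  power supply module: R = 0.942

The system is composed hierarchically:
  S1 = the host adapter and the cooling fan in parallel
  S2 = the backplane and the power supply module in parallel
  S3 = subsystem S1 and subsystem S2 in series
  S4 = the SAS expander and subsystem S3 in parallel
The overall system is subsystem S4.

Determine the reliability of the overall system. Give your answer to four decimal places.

0.9980

Parallel (host adapter and cooling fan): 1 − (1 − 0.766000)(1 − 0.779000) = 0.948286
Parallel (backplane and power supply module): 1 − (1 − 0.989000)(1 − 0.942000) = 0.999362
Series ([0.948286] and [0.999362]): 0.948286 × 0.999362 = 0.947681
Parallel (SAS expander and [0.947681]): 1 − (1 − 0.961000)(1 − 0.947681) = 0.9980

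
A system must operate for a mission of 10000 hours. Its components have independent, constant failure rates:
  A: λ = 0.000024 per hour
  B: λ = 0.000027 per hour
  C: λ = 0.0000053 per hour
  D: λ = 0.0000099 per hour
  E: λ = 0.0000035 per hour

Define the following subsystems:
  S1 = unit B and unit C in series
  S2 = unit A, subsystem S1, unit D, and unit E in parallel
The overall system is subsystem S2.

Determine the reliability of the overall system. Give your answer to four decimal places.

0.9998

R(A) = exp(−0.000024 × 10000) = 0.786628
R(B) = exp(−0.000027 × 10000) = 0.763379
R(C) = exp(−0.0000053 × 10000) = 0.948380
R(D) = exp(−0.0000099 × 10000) = 0.905743
R(E) = exp(−0.0000035 × 10000) = 0.965605
Series (B and C): 0.763379 × 0.948380 = 0.723973
Parallel (A, [0.723973], D, and E): 1 − (1 − 0.786628)(1 − 0.723973)(1 − 0.905743)(1 − 0.965605) = 0.9998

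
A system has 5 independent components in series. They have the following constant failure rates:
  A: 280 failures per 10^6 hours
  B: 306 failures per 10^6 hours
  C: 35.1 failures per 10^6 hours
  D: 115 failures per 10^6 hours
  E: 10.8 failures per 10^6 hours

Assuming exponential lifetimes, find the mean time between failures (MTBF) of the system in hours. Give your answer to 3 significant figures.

Series of exponential components: λ_sys = Σ λ_i
λ_sys = 0.000280 + 0.000306 + 0.0000351 + 0.000115 + 0.0000108 = 7.4690e-04 /h
MTBF = 1 / λ_sys = 1340 h

1340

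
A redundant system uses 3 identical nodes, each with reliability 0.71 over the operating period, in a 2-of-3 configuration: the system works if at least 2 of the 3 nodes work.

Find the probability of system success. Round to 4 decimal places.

0.7965

R = Σ_{i=2}^{3} C(3,i) p^i (1−p)^{3−i} with p = 0.71
C(3,2)·0.71^2·0.29^1 = 0.438567
C(3,3)·0.71^3·0.29^0 = 0.357911
Sum = 0.7965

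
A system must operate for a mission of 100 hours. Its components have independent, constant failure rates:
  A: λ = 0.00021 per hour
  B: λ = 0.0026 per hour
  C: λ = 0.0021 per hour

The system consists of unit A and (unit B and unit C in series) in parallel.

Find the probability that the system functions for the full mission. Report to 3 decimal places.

R(A) = exp(−0.00021 × 100) = 0.97922
R(B) = exp(−0.0026 × 100) = 0.77105
R(C) = exp(−0.0021 × 100) = 0.81058
Series (B and C): 0.77105 × 0.81058 = 0.62500
Parallel (A and [0.62500]): 1 − (1 − 0.97922)(1 − 0.62500) = 0.992

0.992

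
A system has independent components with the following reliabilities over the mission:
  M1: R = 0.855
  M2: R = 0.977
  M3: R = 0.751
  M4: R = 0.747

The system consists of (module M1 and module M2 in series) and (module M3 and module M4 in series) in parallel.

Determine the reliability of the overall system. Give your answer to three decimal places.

Series (M1 and M2): 0.85500 × 0.97700 = 0.83534
Series (M3 and M4): 0.75100 × 0.74700 = 0.56100
Parallel ([0.83534] and [0.56100]): 1 − (1 − 0.83534)(1 − 0.56100) = 0.928

0.928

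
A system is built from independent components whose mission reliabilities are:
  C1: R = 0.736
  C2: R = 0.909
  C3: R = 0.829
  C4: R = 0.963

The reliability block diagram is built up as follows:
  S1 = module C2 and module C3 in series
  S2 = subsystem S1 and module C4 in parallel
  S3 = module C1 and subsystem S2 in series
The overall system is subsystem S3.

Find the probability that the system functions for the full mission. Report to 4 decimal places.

Series (C2 and C3): 0.909000 × 0.829000 = 0.753561
Parallel ([0.753561] and C4): 1 − (1 − 0.753561)(1 − 0.963000) = 0.990882
Series (C1 and [0.990882]): 0.736000 × 0.990882 = 0.7293

0.7293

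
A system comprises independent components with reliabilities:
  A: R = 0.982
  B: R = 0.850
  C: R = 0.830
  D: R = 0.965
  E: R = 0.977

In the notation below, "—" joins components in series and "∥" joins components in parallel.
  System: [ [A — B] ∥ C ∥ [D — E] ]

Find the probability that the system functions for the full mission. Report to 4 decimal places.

0.9984

Series (A and B): 0.982000 × 0.850000 = 0.834700
Series (D and E): 0.965000 × 0.977000 = 0.942805
Parallel ([0.834700], C, and [0.942805]): 1 − (1 − 0.834700)(1 − 0.830000)(1 − 0.942805) = 0.9984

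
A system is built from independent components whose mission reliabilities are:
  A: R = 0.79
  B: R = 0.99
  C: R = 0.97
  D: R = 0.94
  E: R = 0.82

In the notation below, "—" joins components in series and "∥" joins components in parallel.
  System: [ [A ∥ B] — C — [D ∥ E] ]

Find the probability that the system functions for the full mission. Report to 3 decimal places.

Parallel (A and B): 1 − (1 − 0.79000)(1 − 0.99000) = 0.99790
Parallel (D and E): 1 − (1 − 0.94000)(1 − 0.82000) = 0.98920
Series ([0.99790], C, and [0.98920]): 0.99790 × 0.97000 × 0.98920 = 0.958

0.958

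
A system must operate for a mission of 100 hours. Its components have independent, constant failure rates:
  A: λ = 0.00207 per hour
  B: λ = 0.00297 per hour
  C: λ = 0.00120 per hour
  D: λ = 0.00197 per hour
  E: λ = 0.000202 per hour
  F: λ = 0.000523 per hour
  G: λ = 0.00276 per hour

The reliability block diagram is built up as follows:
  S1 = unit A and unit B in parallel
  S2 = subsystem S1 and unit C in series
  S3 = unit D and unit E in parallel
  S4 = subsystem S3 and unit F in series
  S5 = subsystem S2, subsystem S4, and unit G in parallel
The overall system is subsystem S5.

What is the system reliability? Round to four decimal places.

R(A) = exp(−0.00207 × 100) = 0.813020
R(B) = exp(−0.00297 × 100) = 0.743044
R(C) = exp(−0.00120 × 100) = 0.886920
R(D) = exp(−0.00197 × 100) = 0.821191
R(E) = exp(−0.000202 × 100) = 0.980003
R(F) = exp(−0.000523 × 100) = 0.949044
R(G) = exp(−0.00276 × 100) = 0.758813
Parallel (A and B): 1 − (1 − 0.813020)(1 − 0.743044) = 0.951954
Series ([0.951954] and C): 0.951954 × 0.886920 = 0.844307
Parallel (D and E): 1 − (1 − 0.821191)(1 − 0.980003) = 0.996424
Series ([0.996424] and F): 0.996424 × 0.949044 = 0.945650
Parallel ([0.844307], [0.945650], and G): 1 − (1 − 0.844307)(1 − 0.945650)(1 − 0.758813) = 0.9980

0.9980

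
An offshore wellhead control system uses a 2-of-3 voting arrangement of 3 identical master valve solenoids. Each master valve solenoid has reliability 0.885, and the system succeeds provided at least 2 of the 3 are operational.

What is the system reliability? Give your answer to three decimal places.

R = Σ_{i=2}^{3} C(3,i) p^i (1−p)^{3−i} with p = 0.885
C(3,2)·0.885^2·0.115^1 = 0.27021
C(3,3)·0.885^3·0.115^0 = 0.69315
Sum = 0.963

0.963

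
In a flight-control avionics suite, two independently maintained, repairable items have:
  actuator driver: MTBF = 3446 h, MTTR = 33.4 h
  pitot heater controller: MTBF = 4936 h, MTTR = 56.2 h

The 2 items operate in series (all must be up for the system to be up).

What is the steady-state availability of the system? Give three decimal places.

A(actuator driver) = MTBF/(MTBF+MTTR) = 3446/(3446+33.4) = 0.990401
A(pitot heater controller) = MTBF/(MTBF+MTTR) = 4936/(4936+56.2) = 0.988742
Series availability: 0.990401 × 0.988742 = 0.979

0.979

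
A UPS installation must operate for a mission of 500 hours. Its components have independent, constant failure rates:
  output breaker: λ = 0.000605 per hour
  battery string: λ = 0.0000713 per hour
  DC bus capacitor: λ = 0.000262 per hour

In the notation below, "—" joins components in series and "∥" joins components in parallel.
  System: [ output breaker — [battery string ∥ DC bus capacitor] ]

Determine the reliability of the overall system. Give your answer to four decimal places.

R(output breaker) = exp(−0.000605 × 500) = 0.738968
R(battery string) = exp(−0.0000713 × 500) = 0.964978
R(DC bus capacitor) = exp(−0.000262 × 500) = 0.877218
Parallel (battery string and DC bus capacitor): 1 − (1 − 0.964978)(1 − 0.877218) = 0.995700
Series (output breaker and [0.995700]): 0.738968 × 0.995700 = 0.7358

0.7358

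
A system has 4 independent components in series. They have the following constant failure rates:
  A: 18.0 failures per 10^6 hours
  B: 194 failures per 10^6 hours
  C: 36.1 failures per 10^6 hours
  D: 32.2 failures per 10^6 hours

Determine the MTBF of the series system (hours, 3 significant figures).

3570

Series of exponential components: λ_sys = Σ λ_i
λ_sys = 0.0000180 + 0.000194 + 0.0000361 + 0.0000322 = 2.8030e-04 /h
MTBF = 1 / λ_sys = 3570 h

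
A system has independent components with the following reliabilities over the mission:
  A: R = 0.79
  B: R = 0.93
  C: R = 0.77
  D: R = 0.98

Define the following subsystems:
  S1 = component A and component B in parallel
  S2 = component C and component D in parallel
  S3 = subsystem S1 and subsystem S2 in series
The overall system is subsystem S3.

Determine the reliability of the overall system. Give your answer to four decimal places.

Parallel (A and B): 1 − (1 − 0.790000)(1 − 0.930000) = 0.985300
Parallel (C and D): 1 − (1 − 0.770000)(1 − 0.980000) = 0.995400
Series ([0.985300] and [0.995400]): 0.985300 × 0.995400 = 0.9808

0.9808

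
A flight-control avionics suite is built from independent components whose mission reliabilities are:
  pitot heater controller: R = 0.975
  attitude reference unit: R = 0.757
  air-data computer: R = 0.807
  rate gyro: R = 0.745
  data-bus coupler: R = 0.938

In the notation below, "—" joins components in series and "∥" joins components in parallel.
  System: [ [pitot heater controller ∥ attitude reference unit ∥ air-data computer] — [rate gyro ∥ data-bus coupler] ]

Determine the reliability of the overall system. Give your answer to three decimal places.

Parallel (pitot heater controller, attitude reference unit, and air-data computer): 1 − (1 − 0.97500)(1 − 0.75700)(1 − 0.80700) = 0.99883
Parallel (rate gyro and data-bus coupler): 1 − (1 − 0.74500)(1 − 0.93800) = 0.98419
Series ([0.99883] and [0.98419]): 0.99883 × 0.98419 = 0.983

0.983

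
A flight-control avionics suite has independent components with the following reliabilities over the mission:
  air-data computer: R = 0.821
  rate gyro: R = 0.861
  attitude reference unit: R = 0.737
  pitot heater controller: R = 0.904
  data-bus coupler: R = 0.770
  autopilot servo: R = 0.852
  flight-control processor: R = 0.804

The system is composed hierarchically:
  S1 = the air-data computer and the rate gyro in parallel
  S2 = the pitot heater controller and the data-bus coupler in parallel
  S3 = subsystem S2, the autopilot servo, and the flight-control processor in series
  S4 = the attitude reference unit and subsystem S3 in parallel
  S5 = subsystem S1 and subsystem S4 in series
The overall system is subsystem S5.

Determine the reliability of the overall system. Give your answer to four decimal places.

0.8905

Parallel (air-data computer and rate gyro): 1 − (1 − 0.821000)(1 − 0.861000) = 0.975119
Parallel (pitot heater controller and data-bus coupler): 1 − (1 − 0.904000)(1 − 0.770000) = 0.977920
Series ([0.977920], autopilot servo, and flight-control processor): 0.977920 × 0.852000 × 0.804000 = 0.669883
Parallel (attitude reference unit and [0.669883]): 1 − (1 − 0.737000)(1 − 0.669883) = 0.913179
Series ([0.975119] and [0.913179]): 0.975119 × 0.913179 = 0.8905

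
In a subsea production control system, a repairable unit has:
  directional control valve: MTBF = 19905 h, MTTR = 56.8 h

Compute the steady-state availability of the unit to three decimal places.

0.997

A(directional control valve) = MTBF/(MTBF+MTTR) = 19905/(19905+56.8) = 0.997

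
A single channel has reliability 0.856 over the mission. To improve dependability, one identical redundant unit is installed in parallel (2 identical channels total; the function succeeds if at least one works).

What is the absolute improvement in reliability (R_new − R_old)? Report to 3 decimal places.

R_before = 0.856
R_after = 1 − (1 − 0.856)^2 = 0.979
ΔR = 0.979 − 0.856 = 0.123

0.123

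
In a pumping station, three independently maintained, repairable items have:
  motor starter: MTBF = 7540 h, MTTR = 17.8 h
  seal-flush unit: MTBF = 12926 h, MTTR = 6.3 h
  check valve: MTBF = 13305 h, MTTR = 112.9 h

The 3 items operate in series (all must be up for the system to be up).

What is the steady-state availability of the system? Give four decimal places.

A(motor starter) = MTBF/(MTBF+MTTR) = 7540/(7540+17.8) = 0.997645
A(seal-flush unit) = MTBF/(MTBF+MTTR) = 12926/(12926+6.3) = 0.999513
A(check valve) = MTBF/(MTBF+MTTR) = 13305/(13305+112.9) = 0.991586
Series availability: 0.997645 × 0.999513 × 0.991586 = 0.9888

0.9888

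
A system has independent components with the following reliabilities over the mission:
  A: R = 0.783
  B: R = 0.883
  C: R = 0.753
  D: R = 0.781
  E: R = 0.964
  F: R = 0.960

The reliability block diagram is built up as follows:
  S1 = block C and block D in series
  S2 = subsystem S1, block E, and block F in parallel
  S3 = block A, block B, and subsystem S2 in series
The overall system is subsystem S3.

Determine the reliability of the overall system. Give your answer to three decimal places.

0.691

Series (C and D): 0.75300 × 0.78100 = 0.58809
Parallel ([0.58809], E, and F): 1 − (1 − 0.58809)(1 − 0.96400)(1 − 0.96000) = 0.99941
Series (A, B, and [0.99941]): 0.78300 × 0.88300 × 0.99941 = 0.691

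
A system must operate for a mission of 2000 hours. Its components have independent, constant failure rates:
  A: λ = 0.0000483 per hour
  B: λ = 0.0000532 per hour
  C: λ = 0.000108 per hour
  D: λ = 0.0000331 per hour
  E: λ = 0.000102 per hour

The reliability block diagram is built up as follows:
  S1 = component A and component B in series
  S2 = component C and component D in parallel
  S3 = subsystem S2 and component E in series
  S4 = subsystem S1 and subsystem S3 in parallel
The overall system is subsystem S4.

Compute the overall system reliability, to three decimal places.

R(A) = exp(−0.0000483 × 2000) = 0.90792
R(B) = exp(−0.0000532 × 2000) = 0.89906
R(C) = exp(−0.000108 × 2000) = 0.80574
R(D) = exp(−0.0000331 × 2000) = 0.93594
R(E) = exp(−0.000102 × 2000) = 0.81546
Series (A and B): 0.90792 × 0.89906 = 0.81627
Parallel (C and D): 1 − (1 − 0.80574)(1 − 0.93594) = 0.98756
Series ([0.98756] and E): 0.98756 × 0.81546 = 0.80532
Parallel ([0.81627] and [0.80532]): 1 − (1 − 0.81627)(1 − 0.80532) = 0.964

0.964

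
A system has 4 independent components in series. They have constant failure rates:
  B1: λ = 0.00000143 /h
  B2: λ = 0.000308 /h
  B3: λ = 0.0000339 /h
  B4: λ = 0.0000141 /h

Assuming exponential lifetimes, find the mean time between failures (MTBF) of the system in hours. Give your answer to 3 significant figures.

Series of exponential components: λ_sys = Σ λ_i
λ_sys = 0.00000143 + 0.000308 + 0.0000339 + 0.0000141 = 3.5743e-04 /h
MTBF = 1 / λ_sys = 2800 h

2800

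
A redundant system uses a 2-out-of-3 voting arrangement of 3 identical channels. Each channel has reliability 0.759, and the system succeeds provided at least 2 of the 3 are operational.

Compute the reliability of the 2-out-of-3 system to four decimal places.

0.8538

R = Σ_{i=2}^{3} C(3,i) p^i (1−p)^{3−i} with p = 0.759
C(3,2)·0.759^2·0.241^1 = 0.416507
C(3,3)·0.759^3·0.241^0 = 0.437245
Sum = 0.8538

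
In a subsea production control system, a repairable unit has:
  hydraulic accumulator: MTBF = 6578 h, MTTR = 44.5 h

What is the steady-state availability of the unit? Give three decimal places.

A(hydraulic accumulator) = MTBF/(MTBF+MTTR) = 6578/(6578+44.5) = 0.993

0.993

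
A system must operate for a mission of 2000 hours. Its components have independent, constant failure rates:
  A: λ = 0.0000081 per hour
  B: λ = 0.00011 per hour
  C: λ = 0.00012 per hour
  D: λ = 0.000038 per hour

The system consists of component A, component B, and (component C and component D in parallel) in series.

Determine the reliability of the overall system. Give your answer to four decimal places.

R(A) = exp(−0.0000081 × 2000) = 0.983931
R(B) = exp(−0.00011 × 2000) = 0.802519
R(C) = exp(−0.00012 × 2000) = 0.786628
R(D) = exp(−0.000038 × 2000) = 0.926816
Parallel (C and D): 1 − (1 − 0.786628)(1 − 0.926816) = 0.984385
Series (A, B, and [0.984385]): 0.983931 × 0.802519 × 0.984385 = 0.7773

0.7773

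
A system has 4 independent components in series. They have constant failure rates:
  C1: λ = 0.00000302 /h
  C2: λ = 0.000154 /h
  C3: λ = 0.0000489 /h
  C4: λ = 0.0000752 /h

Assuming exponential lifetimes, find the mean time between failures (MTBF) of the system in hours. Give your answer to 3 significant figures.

Series of exponential components: λ_sys = Σ λ_i
λ_sys = 0.00000302 + 0.000154 + 0.0000489 + 0.0000752 = 2.8112e-04 /h
MTBF = 1 / λ_sys = 3560 h

3560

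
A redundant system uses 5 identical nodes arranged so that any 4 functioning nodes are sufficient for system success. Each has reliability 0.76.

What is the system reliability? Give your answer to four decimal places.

0.6539

R = Σ_{i=4}^{5} C(5,i) p^i (1−p)^{5−i} with p = 0.76
C(5,4)·0.76^4·0.24^1 = 0.400346
C(5,5)·0.76^5·0.24^0 = 0.253553
Sum = 0.6539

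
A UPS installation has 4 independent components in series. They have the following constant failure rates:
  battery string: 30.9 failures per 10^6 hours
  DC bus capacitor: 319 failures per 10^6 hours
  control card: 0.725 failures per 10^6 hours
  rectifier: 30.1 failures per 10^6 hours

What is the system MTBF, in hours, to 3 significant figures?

2630

Series of exponential components: λ_sys = Σ λ_i
λ_sys = 0.0000309 + 0.000319 + 0.000000725 + 0.0000301 = 3.8072e-04 /h
MTBF = 1 / λ_sys = 2630 h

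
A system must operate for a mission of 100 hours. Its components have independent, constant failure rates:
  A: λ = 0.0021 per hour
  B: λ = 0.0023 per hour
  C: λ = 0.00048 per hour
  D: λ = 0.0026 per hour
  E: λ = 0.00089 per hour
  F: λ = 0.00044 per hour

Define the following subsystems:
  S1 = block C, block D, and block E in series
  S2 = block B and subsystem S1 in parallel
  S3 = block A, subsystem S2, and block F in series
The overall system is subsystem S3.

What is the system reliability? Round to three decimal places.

R(A) = exp(−0.0021 × 100) = 0.81058
R(B) = exp(−0.0023 × 100) = 0.79453
R(C) = exp(−0.00048 × 100) = 0.95313
R(D) = exp(−0.0026 × 100) = 0.77105
R(E) = exp(−0.00089 × 100) = 0.91485
R(F) = exp(−0.00044 × 100) = 0.95695
Series (C, D, and E): 0.95313 × 0.77105 × 0.91485 = 0.67233
Parallel (B and [0.67233]): 1 − (1 − 0.79453)(1 − 0.67233) = 0.93267
Series (A, [0.93267], and F): 0.81058 × 0.93267 × 0.95695 = 0.723

0.723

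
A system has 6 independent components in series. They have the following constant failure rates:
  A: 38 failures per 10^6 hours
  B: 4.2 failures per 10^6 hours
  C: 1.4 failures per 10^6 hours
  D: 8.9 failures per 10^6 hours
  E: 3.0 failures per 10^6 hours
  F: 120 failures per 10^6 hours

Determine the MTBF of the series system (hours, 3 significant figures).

Series of exponential components: λ_sys = Σ λ_i
λ_sys = 0.000038 + 0.0000042 + 0.0000014 + 0.0000089 + 0.0000030 + 0.00012 = 1.7550e-04 /h
MTBF = 1 / λ_sys = 5700 h

5700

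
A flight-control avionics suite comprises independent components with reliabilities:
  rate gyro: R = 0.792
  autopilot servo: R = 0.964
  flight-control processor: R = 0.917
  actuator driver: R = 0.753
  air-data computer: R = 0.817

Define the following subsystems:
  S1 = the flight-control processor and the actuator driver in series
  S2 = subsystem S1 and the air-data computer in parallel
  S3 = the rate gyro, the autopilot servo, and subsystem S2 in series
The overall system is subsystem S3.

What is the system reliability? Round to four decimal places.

0.7202

Series (flight-control processor and actuator driver): 0.917000 × 0.753000 = 0.690501
Parallel ([0.690501] and air-data computer): 1 − (1 − 0.690501)(1 − 0.817000) = 0.943362
Series (rate gyro, autopilot servo, and [0.943362]): 0.792000 × 0.964000 × 0.943362 = 0.7202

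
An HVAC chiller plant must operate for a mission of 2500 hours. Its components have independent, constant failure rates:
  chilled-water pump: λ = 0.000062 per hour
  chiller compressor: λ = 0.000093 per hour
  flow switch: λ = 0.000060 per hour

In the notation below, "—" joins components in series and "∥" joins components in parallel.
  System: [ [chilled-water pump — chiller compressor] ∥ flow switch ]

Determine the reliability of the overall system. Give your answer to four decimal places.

0.9553

R(chilled-water pump) = exp(−0.000062 × 2500) = 0.856415
R(chiller compressor) = exp(−0.000093 × 2500) = 0.792550
R(flow switch) = exp(−0.000060 × 2500) = 0.860708
Series (chilled-water pump and chiller compressor): 0.856415 × 0.792550 = 0.678752
Parallel ([0.678752] and flow switch): 1 − (1 − 0.678752)(1 − 0.860708) = 0.9553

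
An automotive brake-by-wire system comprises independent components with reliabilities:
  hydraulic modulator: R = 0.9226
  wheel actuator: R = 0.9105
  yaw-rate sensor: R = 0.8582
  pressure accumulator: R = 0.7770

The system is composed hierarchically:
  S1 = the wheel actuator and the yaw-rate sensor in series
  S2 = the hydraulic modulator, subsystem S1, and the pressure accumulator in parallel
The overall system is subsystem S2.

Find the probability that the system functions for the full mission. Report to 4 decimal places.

0.9962

Series (wheel actuator and yaw-rate sensor): 0.910500 × 0.858200 = 0.781391
Parallel (hydraulic modulator, [0.781391], and pressure accumulator): 1 − (1 − 0.922600)(1 − 0.781391)(1 − 0.777000) = 0.9962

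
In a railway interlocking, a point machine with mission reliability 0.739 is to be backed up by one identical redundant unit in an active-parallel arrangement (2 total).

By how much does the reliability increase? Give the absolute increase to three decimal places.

0.193

R_before = 0.739
R_after = 1 − (1 − 0.739)^2 = 0.932
ΔR = 0.932 − 0.739 = 0.193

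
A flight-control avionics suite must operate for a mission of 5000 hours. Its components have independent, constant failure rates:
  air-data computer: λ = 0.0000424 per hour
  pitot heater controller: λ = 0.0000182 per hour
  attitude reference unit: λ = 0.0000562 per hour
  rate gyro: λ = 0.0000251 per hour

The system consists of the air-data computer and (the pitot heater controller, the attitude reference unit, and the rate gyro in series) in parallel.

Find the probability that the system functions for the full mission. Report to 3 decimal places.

0.925

R(air-data computer) = exp(−0.0000424 × 5000) = 0.80896
R(pitot heater controller) = exp(−0.0000182 × 5000) = 0.91302
R(attitude reference unit) = exp(−0.0000562 × 5000) = 0.75503
R(rate gyro) = exp(−0.0000251 × 5000) = 0.88206
Series (pitot heater controller, attitude reference unit, and rate gyro): 0.91302 × 0.75503 × 0.88206 = 0.60805
Parallel (air-data computer and [0.60805]): 1 − (1 − 0.80896)(1 − 0.60805) = 0.925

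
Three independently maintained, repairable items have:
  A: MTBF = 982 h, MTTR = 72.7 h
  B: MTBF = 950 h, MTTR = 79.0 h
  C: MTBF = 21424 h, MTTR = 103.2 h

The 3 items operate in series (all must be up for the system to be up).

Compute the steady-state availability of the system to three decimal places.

0.855

A(A) = MTBF/(MTBF+MTTR) = 982/(982+72.7) = 0.931070
A(B) = MTBF/(MTBF+MTTR) = 950/(950+79.0) = 0.923226
A(C) = MTBF/(MTBF+MTTR) = 21424/(21424+103.2) = 0.995206
Series availability: 0.931070 × 0.923226 × 0.995206 = 0.855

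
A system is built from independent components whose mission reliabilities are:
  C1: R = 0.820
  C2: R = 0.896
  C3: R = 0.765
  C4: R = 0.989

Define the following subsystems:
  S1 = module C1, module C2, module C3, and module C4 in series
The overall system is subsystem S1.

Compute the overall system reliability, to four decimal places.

0.5559

Series (C1, C2, C3, and C4): 0.820000 × 0.896000 × 0.765000 × 0.989000 = 0.5559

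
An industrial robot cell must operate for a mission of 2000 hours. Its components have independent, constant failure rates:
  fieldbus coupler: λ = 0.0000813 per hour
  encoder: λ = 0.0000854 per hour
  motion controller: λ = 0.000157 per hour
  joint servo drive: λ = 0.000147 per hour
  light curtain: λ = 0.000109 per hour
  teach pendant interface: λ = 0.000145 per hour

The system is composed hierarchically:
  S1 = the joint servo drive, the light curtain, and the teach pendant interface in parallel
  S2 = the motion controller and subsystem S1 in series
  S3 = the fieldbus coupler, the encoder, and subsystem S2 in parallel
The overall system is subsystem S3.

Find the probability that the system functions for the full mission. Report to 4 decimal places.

0.9934

R(fieldbus coupler) = exp(−0.0000813 × 2000) = 0.849931
R(encoder) = exp(−0.0000854 × 2000) = 0.842990
R(motion controller) = exp(−0.000157 × 2000) = 0.730519
R(joint servo drive) = exp(−0.000147 × 2000) = 0.745276
R(light curtain) = exp(−0.000109 × 2000) = 0.804125
R(teach pendant interface) = exp(−0.000145 × 2000) = 0.748264
Parallel (joint servo drive, light curtain, and teach pendant interface): 1 − (1 − 0.745276)(1 − 0.804125)(1 − 0.748264) = 0.987440
Series (motion controller and [0.987440]): 0.730519 × 0.987440 = 0.721344
Parallel (fieldbus coupler, encoder, and [0.721344]): 1 − (1 − 0.849931)(1 − 0.842990)(1 − 0.721344) = 0.9934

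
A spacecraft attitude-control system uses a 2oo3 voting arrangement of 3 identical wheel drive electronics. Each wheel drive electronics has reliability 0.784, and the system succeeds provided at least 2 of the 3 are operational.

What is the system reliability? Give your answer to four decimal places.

0.8802

R = Σ_{i=2}^{3} C(3,i) p^i (1−p)^{3−i} with p = 0.784
C(3,2)·0.784^2·0.216^1 = 0.398297
C(3,3)·0.784^3·0.216^0 = 0.481890
Sum = 0.8802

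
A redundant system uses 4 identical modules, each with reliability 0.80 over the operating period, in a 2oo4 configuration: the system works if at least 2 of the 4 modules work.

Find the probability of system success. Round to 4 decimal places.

R = Σ_{i=2}^{4} C(4,i) p^i (1−p)^{4−i} with p = 0.80
C(4,2)·0.80^2·0.20^2 = 0.153600
C(4,3)·0.80^3·0.20^1 = 0.409600
C(4,4)·0.80^4·0.20^0 = 0.409600
Sum = 0.9728

0.9728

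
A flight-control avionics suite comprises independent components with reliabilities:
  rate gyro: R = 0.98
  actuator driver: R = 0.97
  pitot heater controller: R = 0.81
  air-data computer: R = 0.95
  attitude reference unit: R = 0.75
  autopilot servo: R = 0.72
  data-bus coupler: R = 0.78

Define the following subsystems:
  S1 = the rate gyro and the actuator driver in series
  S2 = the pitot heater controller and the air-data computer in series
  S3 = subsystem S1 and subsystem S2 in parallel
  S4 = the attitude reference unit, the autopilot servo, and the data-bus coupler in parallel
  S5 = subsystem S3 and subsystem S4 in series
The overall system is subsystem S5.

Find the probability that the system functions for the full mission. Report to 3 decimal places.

Series (rate gyro and actuator driver): 0.98000 × 0.97000 = 0.95060
Series (pitot heater controller and air-data computer): 0.81000 × 0.95000 = 0.76950
Parallel ([0.95060] and [0.76950]): 1 − (1 − 0.95060)(1 − 0.76950) = 0.98861
Parallel (attitude reference unit, autopilot servo, and data-bus coupler): 1 − (1 − 0.75000)(1 − 0.72000)(1 − 0.78000) = 0.98460
Series ([0.98861] and [0.98460]): 0.98861 × 0.98460 = 0.973

0.973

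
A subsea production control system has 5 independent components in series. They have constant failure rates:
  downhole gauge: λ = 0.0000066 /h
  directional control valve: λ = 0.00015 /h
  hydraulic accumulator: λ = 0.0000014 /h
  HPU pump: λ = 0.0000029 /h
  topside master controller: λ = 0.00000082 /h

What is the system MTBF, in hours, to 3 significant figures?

6180

Series of exponential components: λ_sys = Σ λ_i
λ_sys = 0.0000066 + 0.00015 + 0.0000014 + 0.0000029 + 0.00000082 = 1.6172e-04 /h
MTBF = 1 / λ_sys = 6180 h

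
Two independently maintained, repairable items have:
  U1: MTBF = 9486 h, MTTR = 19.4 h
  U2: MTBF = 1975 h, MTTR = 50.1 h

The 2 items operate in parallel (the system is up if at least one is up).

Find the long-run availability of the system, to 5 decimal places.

A(U1) = MTBF/(MTBF+MTTR) = 9486/(9486+19.4) = 0.997959
A(U2) = MTBF/(MTBF+MTTR) = 1975/(1975+50.1) = 0.975260
Parallel availability: 1 − (1 − 0.997959)(1 − 0.975260) = 0.99995

0.99995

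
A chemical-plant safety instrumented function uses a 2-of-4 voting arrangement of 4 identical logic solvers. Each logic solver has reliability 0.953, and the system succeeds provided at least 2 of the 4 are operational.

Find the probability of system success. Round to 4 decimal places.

0.9996

R = Σ_{i=2}^{4} C(4,i) p^i (1−p)^{4−i} with p = 0.953
C(4,2)·0.953^2·0.047^2 = 0.012037
C(4,3)·0.953^3·0.047^1 = 0.162718
C(4,4)·0.953^4·0.047^0 = 0.824844
Sum = 0.9996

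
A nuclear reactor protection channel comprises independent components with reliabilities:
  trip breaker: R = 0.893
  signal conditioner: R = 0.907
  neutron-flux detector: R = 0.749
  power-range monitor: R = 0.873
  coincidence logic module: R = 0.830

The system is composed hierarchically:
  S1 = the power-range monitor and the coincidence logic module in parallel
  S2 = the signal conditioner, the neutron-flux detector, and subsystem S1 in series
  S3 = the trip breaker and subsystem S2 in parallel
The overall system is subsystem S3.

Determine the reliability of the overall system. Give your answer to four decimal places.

0.9641

Parallel (power-range monitor and coincidence logic module): 1 − (1 − 0.873000)(1 − 0.830000) = 0.978410
Series (signal conditioner, neutron-flux detector, and [0.978410]): 0.907000 × 0.749000 × 0.978410 = 0.664676
Parallel (trip breaker and [0.664676]): 1 − (1 − 0.893000)(1 − 0.664676) = 0.9641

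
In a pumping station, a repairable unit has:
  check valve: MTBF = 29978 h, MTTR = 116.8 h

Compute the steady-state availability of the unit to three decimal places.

A(check valve) = MTBF/(MTBF+MTTR) = 29978/(29978+116.8) = 0.996

0.996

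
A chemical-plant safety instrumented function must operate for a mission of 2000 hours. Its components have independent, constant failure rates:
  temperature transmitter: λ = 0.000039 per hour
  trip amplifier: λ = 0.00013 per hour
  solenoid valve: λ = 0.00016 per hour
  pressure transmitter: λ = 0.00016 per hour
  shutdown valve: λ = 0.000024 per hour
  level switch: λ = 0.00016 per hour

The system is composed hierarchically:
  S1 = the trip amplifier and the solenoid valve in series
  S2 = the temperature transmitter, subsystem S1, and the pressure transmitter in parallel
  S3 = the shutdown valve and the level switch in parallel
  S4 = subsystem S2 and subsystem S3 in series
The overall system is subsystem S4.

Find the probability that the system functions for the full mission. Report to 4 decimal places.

R(temperature transmitter) = exp(−0.000039 × 2000) = 0.924964
R(trip amplifier) = exp(−0.00013 × 2000) = 0.771052
R(solenoid valve) = exp(−0.00016 × 2000) = 0.726149
R(pressure transmitter) = exp(−0.00016 × 2000) = 0.726149
R(shutdown valve) = exp(−0.000024 × 2000) = 0.953134
R(level switch) = exp(−0.00016 × 2000) = 0.726149
Series (trip amplifier and solenoid valve): 0.771052 × 0.726149 = 0.559899
Parallel (temperature transmitter, [0.559899], and pressure transmitter): 1 − (1 − 0.924964)(1 − 0.559899)(1 − 0.726149) = 0.990957
Parallel (shutdown valve and level switch): 1 − (1 − 0.953134)(1 − 0.726149) = 0.987166
Series ([0.990957] and [0.987166]): 0.990957 × 0.987166 = 0.9782

0.9782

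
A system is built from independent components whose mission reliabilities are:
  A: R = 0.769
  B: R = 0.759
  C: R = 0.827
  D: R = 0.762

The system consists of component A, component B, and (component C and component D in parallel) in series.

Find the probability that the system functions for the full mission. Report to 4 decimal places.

0.5596

Parallel (C and D): 1 − (1 − 0.827000)(1 − 0.762000) = 0.958826
Series (A, B, and [0.958826]): 0.769000 × 0.759000 × 0.958826 = 0.5596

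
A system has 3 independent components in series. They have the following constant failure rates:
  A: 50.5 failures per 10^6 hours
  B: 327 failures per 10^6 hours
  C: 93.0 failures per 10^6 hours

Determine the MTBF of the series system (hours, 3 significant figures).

2130

Series of exponential components: λ_sys = Σ λ_i
λ_sys = 0.0000505 + 0.000327 + 0.0000930 = 4.7050e-04 /h
MTBF = 1 / λ_sys = 2130 h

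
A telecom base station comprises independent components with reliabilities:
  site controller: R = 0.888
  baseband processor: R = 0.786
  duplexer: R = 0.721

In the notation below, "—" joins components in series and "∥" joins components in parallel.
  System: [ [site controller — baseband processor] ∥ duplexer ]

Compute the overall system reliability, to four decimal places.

0.9157

Series (site controller and baseband processor): 0.888000 × 0.786000 = 0.697968
Parallel ([0.697968] and duplexer): 1 − (1 − 0.697968)(1 − 0.721000) = 0.9157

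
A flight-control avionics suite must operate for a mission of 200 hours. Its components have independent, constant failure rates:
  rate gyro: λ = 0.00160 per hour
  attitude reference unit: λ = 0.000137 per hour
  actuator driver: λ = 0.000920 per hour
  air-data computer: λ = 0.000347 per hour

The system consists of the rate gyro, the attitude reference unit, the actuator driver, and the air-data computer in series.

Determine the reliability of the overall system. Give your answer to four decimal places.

R(rate gyro) = exp(−0.00160 × 200) = 0.726149
R(attitude reference unit) = exp(−0.000137 × 200) = 0.972972
R(actuator driver) = exp(−0.000920 × 200) = 0.831936
R(air-data computer) = exp(−0.000347 × 200) = 0.932953
Series (rate gyro, attitude reference unit, actuator driver, and air-data computer): 0.726149 × 0.972972 × 0.831936 × 0.932953 = 0.5484

0.5484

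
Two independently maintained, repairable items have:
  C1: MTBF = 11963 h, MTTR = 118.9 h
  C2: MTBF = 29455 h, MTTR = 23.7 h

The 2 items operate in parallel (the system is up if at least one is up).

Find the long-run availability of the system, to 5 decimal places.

A(C1) = MTBF/(MTBF+MTTR) = 11963/(11963+118.9) = 0.990159
A(C2) = MTBF/(MTBF+MTTR) = 29455/(29455+23.7) = 0.999196
Parallel availability: 1 − (1 − 0.990159)(1 − 0.999196) = 0.99999

0.99999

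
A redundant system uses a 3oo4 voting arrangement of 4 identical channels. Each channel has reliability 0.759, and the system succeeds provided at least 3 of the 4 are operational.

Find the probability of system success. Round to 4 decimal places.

R = Σ_{i=3}^{4} C(4,i) p^i (1−p)^{4−i} with p = 0.759
C(4,3)·0.759^3·0.241^1 = 0.421505
C(4,4)·0.759^4·0.241^0 = 0.331869
Sum = 0.7534

0.7534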